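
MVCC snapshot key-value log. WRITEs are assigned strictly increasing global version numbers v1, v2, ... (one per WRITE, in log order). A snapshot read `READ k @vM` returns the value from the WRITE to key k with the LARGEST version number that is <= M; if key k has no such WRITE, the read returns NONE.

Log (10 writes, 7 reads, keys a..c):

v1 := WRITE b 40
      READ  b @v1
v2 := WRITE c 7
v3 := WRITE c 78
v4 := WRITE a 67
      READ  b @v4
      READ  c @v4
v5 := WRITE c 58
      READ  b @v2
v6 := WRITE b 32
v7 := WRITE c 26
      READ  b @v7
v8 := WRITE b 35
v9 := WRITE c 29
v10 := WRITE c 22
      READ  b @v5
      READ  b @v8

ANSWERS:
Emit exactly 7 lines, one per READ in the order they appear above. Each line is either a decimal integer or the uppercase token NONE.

Answer: 40
40
78
40
32
40
35

Derivation:
v1: WRITE b=40  (b history now [(1, 40)])
READ b @v1: history=[(1, 40)] -> pick v1 -> 40
v2: WRITE c=7  (c history now [(2, 7)])
v3: WRITE c=78  (c history now [(2, 7), (3, 78)])
v4: WRITE a=67  (a history now [(4, 67)])
READ b @v4: history=[(1, 40)] -> pick v1 -> 40
READ c @v4: history=[(2, 7), (3, 78)] -> pick v3 -> 78
v5: WRITE c=58  (c history now [(2, 7), (3, 78), (5, 58)])
READ b @v2: history=[(1, 40)] -> pick v1 -> 40
v6: WRITE b=32  (b history now [(1, 40), (6, 32)])
v7: WRITE c=26  (c history now [(2, 7), (3, 78), (5, 58), (7, 26)])
READ b @v7: history=[(1, 40), (6, 32)] -> pick v6 -> 32
v8: WRITE b=35  (b history now [(1, 40), (6, 32), (8, 35)])
v9: WRITE c=29  (c history now [(2, 7), (3, 78), (5, 58), (7, 26), (9, 29)])
v10: WRITE c=22  (c history now [(2, 7), (3, 78), (5, 58), (7, 26), (9, 29), (10, 22)])
READ b @v5: history=[(1, 40), (6, 32), (8, 35)] -> pick v1 -> 40
READ b @v8: history=[(1, 40), (6, 32), (8, 35)] -> pick v8 -> 35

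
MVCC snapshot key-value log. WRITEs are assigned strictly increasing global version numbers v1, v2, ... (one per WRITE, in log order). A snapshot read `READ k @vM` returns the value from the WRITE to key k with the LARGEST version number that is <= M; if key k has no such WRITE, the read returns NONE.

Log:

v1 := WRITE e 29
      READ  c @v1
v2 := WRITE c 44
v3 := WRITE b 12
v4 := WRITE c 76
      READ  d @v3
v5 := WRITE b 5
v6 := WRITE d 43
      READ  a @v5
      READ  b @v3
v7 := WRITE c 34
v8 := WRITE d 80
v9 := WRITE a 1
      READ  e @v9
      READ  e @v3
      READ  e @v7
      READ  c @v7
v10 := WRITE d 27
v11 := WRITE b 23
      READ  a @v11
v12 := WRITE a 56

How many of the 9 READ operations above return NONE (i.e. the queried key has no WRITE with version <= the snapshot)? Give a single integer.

v1: WRITE e=29  (e history now [(1, 29)])
READ c @v1: history=[] -> no version <= 1 -> NONE
v2: WRITE c=44  (c history now [(2, 44)])
v3: WRITE b=12  (b history now [(3, 12)])
v4: WRITE c=76  (c history now [(2, 44), (4, 76)])
READ d @v3: history=[] -> no version <= 3 -> NONE
v5: WRITE b=5  (b history now [(3, 12), (5, 5)])
v6: WRITE d=43  (d history now [(6, 43)])
READ a @v5: history=[] -> no version <= 5 -> NONE
READ b @v3: history=[(3, 12), (5, 5)] -> pick v3 -> 12
v7: WRITE c=34  (c history now [(2, 44), (4, 76), (7, 34)])
v8: WRITE d=80  (d history now [(6, 43), (8, 80)])
v9: WRITE a=1  (a history now [(9, 1)])
READ e @v9: history=[(1, 29)] -> pick v1 -> 29
READ e @v3: history=[(1, 29)] -> pick v1 -> 29
READ e @v7: history=[(1, 29)] -> pick v1 -> 29
READ c @v7: history=[(2, 44), (4, 76), (7, 34)] -> pick v7 -> 34
v10: WRITE d=27  (d history now [(6, 43), (8, 80), (10, 27)])
v11: WRITE b=23  (b history now [(3, 12), (5, 5), (11, 23)])
READ a @v11: history=[(9, 1)] -> pick v9 -> 1
v12: WRITE a=56  (a history now [(9, 1), (12, 56)])
Read results in order: ['NONE', 'NONE', 'NONE', '12', '29', '29', '29', '34', '1']
NONE count = 3

Answer: 3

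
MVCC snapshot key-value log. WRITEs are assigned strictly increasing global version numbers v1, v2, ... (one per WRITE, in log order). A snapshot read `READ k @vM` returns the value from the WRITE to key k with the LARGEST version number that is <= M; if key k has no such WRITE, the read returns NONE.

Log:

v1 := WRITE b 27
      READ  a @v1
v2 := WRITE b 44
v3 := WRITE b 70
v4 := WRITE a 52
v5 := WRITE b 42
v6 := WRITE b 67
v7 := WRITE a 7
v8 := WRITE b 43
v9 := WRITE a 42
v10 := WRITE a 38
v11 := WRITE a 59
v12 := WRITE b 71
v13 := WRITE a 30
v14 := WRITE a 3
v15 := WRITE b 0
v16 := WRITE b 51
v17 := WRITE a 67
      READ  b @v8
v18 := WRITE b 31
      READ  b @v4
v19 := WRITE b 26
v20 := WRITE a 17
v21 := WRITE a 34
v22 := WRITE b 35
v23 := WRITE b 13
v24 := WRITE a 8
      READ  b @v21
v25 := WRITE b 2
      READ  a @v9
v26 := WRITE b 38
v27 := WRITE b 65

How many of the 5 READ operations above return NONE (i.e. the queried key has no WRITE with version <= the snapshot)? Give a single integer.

v1: WRITE b=27  (b history now [(1, 27)])
READ a @v1: history=[] -> no version <= 1 -> NONE
v2: WRITE b=44  (b history now [(1, 27), (2, 44)])
v3: WRITE b=70  (b history now [(1, 27), (2, 44), (3, 70)])
v4: WRITE a=52  (a history now [(4, 52)])
v5: WRITE b=42  (b history now [(1, 27), (2, 44), (3, 70), (5, 42)])
v6: WRITE b=67  (b history now [(1, 27), (2, 44), (3, 70), (5, 42), (6, 67)])
v7: WRITE a=7  (a history now [(4, 52), (7, 7)])
v8: WRITE b=43  (b history now [(1, 27), (2, 44), (3, 70), (5, 42), (6, 67), (8, 43)])
v9: WRITE a=42  (a history now [(4, 52), (7, 7), (9, 42)])
v10: WRITE a=38  (a history now [(4, 52), (7, 7), (9, 42), (10, 38)])
v11: WRITE a=59  (a history now [(4, 52), (7, 7), (9, 42), (10, 38), (11, 59)])
v12: WRITE b=71  (b history now [(1, 27), (2, 44), (3, 70), (5, 42), (6, 67), (8, 43), (12, 71)])
v13: WRITE a=30  (a history now [(4, 52), (7, 7), (9, 42), (10, 38), (11, 59), (13, 30)])
v14: WRITE a=3  (a history now [(4, 52), (7, 7), (9, 42), (10, 38), (11, 59), (13, 30), (14, 3)])
v15: WRITE b=0  (b history now [(1, 27), (2, 44), (3, 70), (5, 42), (6, 67), (8, 43), (12, 71), (15, 0)])
v16: WRITE b=51  (b history now [(1, 27), (2, 44), (3, 70), (5, 42), (6, 67), (8, 43), (12, 71), (15, 0), (16, 51)])
v17: WRITE a=67  (a history now [(4, 52), (7, 7), (9, 42), (10, 38), (11, 59), (13, 30), (14, 3), (17, 67)])
READ b @v8: history=[(1, 27), (2, 44), (3, 70), (5, 42), (6, 67), (8, 43), (12, 71), (15, 0), (16, 51)] -> pick v8 -> 43
v18: WRITE b=31  (b history now [(1, 27), (2, 44), (3, 70), (5, 42), (6, 67), (8, 43), (12, 71), (15, 0), (16, 51), (18, 31)])
READ b @v4: history=[(1, 27), (2, 44), (3, 70), (5, 42), (6, 67), (8, 43), (12, 71), (15, 0), (16, 51), (18, 31)] -> pick v3 -> 70
v19: WRITE b=26  (b history now [(1, 27), (2, 44), (3, 70), (5, 42), (6, 67), (8, 43), (12, 71), (15, 0), (16, 51), (18, 31), (19, 26)])
v20: WRITE a=17  (a history now [(4, 52), (7, 7), (9, 42), (10, 38), (11, 59), (13, 30), (14, 3), (17, 67), (20, 17)])
v21: WRITE a=34  (a history now [(4, 52), (7, 7), (9, 42), (10, 38), (11, 59), (13, 30), (14, 3), (17, 67), (20, 17), (21, 34)])
v22: WRITE b=35  (b history now [(1, 27), (2, 44), (3, 70), (5, 42), (6, 67), (8, 43), (12, 71), (15, 0), (16, 51), (18, 31), (19, 26), (22, 35)])
v23: WRITE b=13  (b history now [(1, 27), (2, 44), (3, 70), (5, 42), (6, 67), (8, 43), (12, 71), (15, 0), (16, 51), (18, 31), (19, 26), (22, 35), (23, 13)])
v24: WRITE a=8  (a history now [(4, 52), (7, 7), (9, 42), (10, 38), (11, 59), (13, 30), (14, 3), (17, 67), (20, 17), (21, 34), (24, 8)])
READ b @v21: history=[(1, 27), (2, 44), (3, 70), (5, 42), (6, 67), (8, 43), (12, 71), (15, 0), (16, 51), (18, 31), (19, 26), (22, 35), (23, 13)] -> pick v19 -> 26
v25: WRITE b=2  (b history now [(1, 27), (2, 44), (3, 70), (5, 42), (6, 67), (8, 43), (12, 71), (15, 0), (16, 51), (18, 31), (19, 26), (22, 35), (23, 13), (25, 2)])
READ a @v9: history=[(4, 52), (7, 7), (9, 42), (10, 38), (11, 59), (13, 30), (14, 3), (17, 67), (20, 17), (21, 34), (24, 8)] -> pick v9 -> 42
v26: WRITE b=38  (b history now [(1, 27), (2, 44), (3, 70), (5, 42), (6, 67), (8, 43), (12, 71), (15, 0), (16, 51), (18, 31), (19, 26), (22, 35), (23, 13), (25, 2), (26, 38)])
v27: WRITE b=65  (b history now [(1, 27), (2, 44), (3, 70), (5, 42), (6, 67), (8, 43), (12, 71), (15, 0), (16, 51), (18, 31), (19, 26), (22, 35), (23, 13), (25, 2), (26, 38), (27, 65)])
Read results in order: ['NONE', '43', '70', '26', '42']
NONE count = 1

Answer: 1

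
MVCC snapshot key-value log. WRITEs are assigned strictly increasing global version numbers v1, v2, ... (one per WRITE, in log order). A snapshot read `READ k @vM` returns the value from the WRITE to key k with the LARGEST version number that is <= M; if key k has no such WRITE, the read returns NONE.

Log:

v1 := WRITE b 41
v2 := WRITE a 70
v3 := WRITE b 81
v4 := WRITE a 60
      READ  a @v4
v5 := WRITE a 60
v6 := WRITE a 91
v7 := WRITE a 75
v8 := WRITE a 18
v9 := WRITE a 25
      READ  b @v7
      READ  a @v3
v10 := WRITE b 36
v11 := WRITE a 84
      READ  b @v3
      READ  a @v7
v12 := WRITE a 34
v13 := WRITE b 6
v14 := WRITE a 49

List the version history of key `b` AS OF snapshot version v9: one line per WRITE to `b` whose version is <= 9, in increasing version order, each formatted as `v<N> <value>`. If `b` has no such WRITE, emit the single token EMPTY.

Scan writes for key=b with version <= 9:
  v1 WRITE b 41 -> keep
  v2 WRITE a 70 -> skip
  v3 WRITE b 81 -> keep
  v4 WRITE a 60 -> skip
  v5 WRITE a 60 -> skip
  v6 WRITE a 91 -> skip
  v7 WRITE a 75 -> skip
  v8 WRITE a 18 -> skip
  v9 WRITE a 25 -> skip
  v10 WRITE b 36 -> drop (> snap)
  v11 WRITE a 84 -> skip
  v12 WRITE a 34 -> skip
  v13 WRITE b 6 -> drop (> snap)
  v14 WRITE a 49 -> skip
Collected: [(1, 41), (3, 81)]

Answer: v1 41
v3 81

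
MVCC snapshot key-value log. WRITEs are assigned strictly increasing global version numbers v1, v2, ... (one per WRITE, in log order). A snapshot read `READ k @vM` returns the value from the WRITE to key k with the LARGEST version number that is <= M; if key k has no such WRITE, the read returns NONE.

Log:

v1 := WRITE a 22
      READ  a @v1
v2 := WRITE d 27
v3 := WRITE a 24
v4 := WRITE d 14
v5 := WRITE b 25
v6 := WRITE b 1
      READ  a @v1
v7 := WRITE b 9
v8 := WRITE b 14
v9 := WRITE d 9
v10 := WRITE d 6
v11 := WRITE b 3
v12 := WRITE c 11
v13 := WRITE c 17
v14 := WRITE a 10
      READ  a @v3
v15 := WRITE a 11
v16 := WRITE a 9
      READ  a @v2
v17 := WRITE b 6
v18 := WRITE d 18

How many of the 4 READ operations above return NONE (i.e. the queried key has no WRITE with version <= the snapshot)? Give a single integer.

Answer: 0

Derivation:
v1: WRITE a=22  (a history now [(1, 22)])
READ a @v1: history=[(1, 22)] -> pick v1 -> 22
v2: WRITE d=27  (d history now [(2, 27)])
v3: WRITE a=24  (a history now [(1, 22), (3, 24)])
v4: WRITE d=14  (d history now [(2, 27), (4, 14)])
v5: WRITE b=25  (b history now [(5, 25)])
v6: WRITE b=1  (b history now [(5, 25), (6, 1)])
READ a @v1: history=[(1, 22), (3, 24)] -> pick v1 -> 22
v7: WRITE b=9  (b history now [(5, 25), (6, 1), (7, 9)])
v8: WRITE b=14  (b history now [(5, 25), (6, 1), (7, 9), (8, 14)])
v9: WRITE d=9  (d history now [(2, 27), (4, 14), (9, 9)])
v10: WRITE d=6  (d history now [(2, 27), (4, 14), (9, 9), (10, 6)])
v11: WRITE b=3  (b history now [(5, 25), (6, 1), (7, 9), (8, 14), (11, 3)])
v12: WRITE c=11  (c history now [(12, 11)])
v13: WRITE c=17  (c history now [(12, 11), (13, 17)])
v14: WRITE a=10  (a history now [(1, 22), (3, 24), (14, 10)])
READ a @v3: history=[(1, 22), (3, 24), (14, 10)] -> pick v3 -> 24
v15: WRITE a=11  (a history now [(1, 22), (3, 24), (14, 10), (15, 11)])
v16: WRITE a=9  (a history now [(1, 22), (3, 24), (14, 10), (15, 11), (16, 9)])
READ a @v2: history=[(1, 22), (3, 24), (14, 10), (15, 11), (16, 9)] -> pick v1 -> 22
v17: WRITE b=6  (b history now [(5, 25), (6, 1), (7, 9), (8, 14), (11, 3), (17, 6)])
v18: WRITE d=18  (d history now [(2, 27), (4, 14), (9, 9), (10, 6), (18, 18)])
Read results in order: ['22', '22', '24', '22']
NONE count = 0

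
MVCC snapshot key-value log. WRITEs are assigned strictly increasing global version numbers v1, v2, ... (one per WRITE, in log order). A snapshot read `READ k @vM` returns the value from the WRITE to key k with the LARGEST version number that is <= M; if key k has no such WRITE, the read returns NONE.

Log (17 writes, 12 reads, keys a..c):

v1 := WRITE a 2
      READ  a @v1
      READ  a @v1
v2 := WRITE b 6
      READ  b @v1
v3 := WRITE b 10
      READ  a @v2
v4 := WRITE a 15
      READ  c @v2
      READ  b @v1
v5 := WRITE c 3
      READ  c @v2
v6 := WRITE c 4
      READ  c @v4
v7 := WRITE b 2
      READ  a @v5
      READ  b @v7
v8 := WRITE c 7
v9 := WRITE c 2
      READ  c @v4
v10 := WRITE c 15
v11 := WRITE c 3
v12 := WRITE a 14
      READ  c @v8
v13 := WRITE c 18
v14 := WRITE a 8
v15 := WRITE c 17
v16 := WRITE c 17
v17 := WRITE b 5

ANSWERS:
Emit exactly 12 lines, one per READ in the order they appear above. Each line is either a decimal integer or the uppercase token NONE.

v1: WRITE a=2  (a history now [(1, 2)])
READ a @v1: history=[(1, 2)] -> pick v1 -> 2
READ a @v1: history=[(1, 2)] -> pick v1 -> 2
v2: WRITE b=6  (b history now [(2, 6)])
READ b @v1: history=[(2, 6)] -> no version <= 1 -> NONE
v3: WRITE b=10  (b history now [(2, 6), (3, 10)])
READ a @v2: history=[(1, 2)] -> pick v1 -> 2
v4: WRITE a=15  (a history now [(1, 2), (4, 15)])
READ c @v2: history=[] -> no version <= 2 -> NONE
READ b @v1: history=[(2, 6), (3, 10)] -> no version <= 1 -> NONE
v5: WRITE c=3  (c history now [(5, 3)])
READ c @v2: history=[(5, 3)] -> no version <= 2 -> NONE
v6: WRITE c=4  (c history now [(5, 3), (6, 4)])
READ c @v4: history=[(5, 3), (6, 4)] -> no version <= 4 -> NONE
v7: WRITE b=2  (b history now [(2, 6), (3, 10), (7, 2)])
READ a @v5: history=[(1, 2), (4, 15)] -> pick v4 -> 15
READ b @v7: history=[(2, 6), (3, 10), (7, 2)] -> pick v7 -> 2
v8: WRITE c=7  (c history now [(5, 3), (6, 4), (8, 7)])
v9: WRITE c=2  (c history now [(5, 3), (6, 4), (8, 7), (9, 2)])
READ c @v4: history=[(5, 3), (6, 4), (8, 7), (9, 2)] -> no version <= 4 -> NONE
v10: WRITE c=15  (c history now [(5, 3), (6, 4), (8, 7), (9, 2), (10, 15)])
v11: WRITE c=3  (c history now [(5, 3), (6, 4), (8, 7), (9, 2), (10, 15), (11, 3)])
v12: WRITE a=14  (a history now [(1, 2), (4, 15), (12, 14)])
READ c @v8: history=[(5, 3), (6, 4), (8, 7), (9, 2), (10, 15), (11, 3)] -> pick v8 -> 7
v13: WRITE c=18  (c history now [(5, 3), (6, 4), (8, 7), (9, 2), (10, 15), (11, 3), (13, 18)])
v14: WRITE a=8  (a history now [(1, 2), (4, 15), (12, 14), (14, 8)])
v15: WRITE c=17  (c history now [(5, 3), (6, 4), (8, 7), (9, 2), (10, 15), (11, 3), (13, 18), (15, 17)])
v16: WRITE c=17  (c history now [(5, 3), (6, 4), (8, 7), (9, 2), (10, 15), (11, 3), (13, 18), (15, 17), (16, 17)])
v17: WRITE b=5  (b history now [(2, 6), (3, 10), (7, 2), (17, 5)])

Answer: 2
2
NONE
2
NONE
NONE
NONE
NONE
15
2
NONE
7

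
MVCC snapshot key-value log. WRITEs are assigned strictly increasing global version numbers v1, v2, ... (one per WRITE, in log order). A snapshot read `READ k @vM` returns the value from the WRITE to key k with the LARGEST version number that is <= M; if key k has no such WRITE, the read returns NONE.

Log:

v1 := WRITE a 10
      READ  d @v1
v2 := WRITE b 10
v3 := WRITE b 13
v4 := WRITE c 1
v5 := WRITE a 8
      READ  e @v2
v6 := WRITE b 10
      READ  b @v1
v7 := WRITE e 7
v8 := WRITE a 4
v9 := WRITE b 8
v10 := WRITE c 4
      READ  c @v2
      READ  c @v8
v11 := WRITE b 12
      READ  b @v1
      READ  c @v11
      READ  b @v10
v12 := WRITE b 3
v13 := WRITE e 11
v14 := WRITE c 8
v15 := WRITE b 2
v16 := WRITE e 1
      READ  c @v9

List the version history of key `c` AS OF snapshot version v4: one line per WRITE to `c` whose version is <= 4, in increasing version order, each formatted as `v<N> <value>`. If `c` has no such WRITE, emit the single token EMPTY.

Scan writes for key=c with version <= 4:
  v1 WRITE a 10 -> skip
  v2 WRITE b 10 -> skip
  v3 WRITE b 13 -> skip
  v4 WRITE c 1 -> keep
  v5 WRITE a 8 -> skip
  v6 WRITE b 10 -> skip
  v7 WRITE e 7 -> skip
  v8 WRITE a 4 -> skip
  v9 WRITE b 8 -> skip
  v10 WRITE c 4 -> drop (> snap)
  v11 WRITE b 12 -> skip
  v12 WRITE b 3 -> skip
  v13 WRITE e 11 -> skip
  v14 WRITE c 8 -> drop (> snap)
  v15 WRITE b 2 -> skip
  v16 WRITE e 1 -> skip
Collected: [(4, 1)]

Answer: v4 1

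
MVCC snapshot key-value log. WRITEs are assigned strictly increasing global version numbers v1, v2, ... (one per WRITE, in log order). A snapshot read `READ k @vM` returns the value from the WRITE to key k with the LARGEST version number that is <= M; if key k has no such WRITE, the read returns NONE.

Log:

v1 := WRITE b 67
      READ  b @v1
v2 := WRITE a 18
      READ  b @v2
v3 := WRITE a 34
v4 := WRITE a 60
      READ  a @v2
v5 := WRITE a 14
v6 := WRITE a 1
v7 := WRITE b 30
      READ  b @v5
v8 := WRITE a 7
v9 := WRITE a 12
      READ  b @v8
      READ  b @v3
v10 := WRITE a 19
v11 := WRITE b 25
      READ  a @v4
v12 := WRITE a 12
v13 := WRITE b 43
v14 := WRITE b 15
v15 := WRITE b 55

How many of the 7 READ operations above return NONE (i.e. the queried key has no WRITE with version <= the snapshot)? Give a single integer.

v1: WRITE b=67  (b history now [(1, 67)])
READ b @v1: history=[(1, 67)] -> pick v1 -> 67
v2: WRITE a=18  (a history now [(2, 18)])
READ b @v2: history=[(1, 67)] -> pick v1 -> 67
v3: WRITE a=34  (a history now [(2, 18), (3, 34)])
v4: WRITE a=60  (a history now [(2, 18), (3, 34), (4, 60)])
READ a @v2: history=[(2, 18), (3, 34), (4, 60)] -> pick v2 -> 18
v5: WRITE a=14  (a history now [(2, 18), (3, 34), (4, 60), (5, 14)])
v6: WRITE a=1  (a history now [(2, 18), (3, 34), (4, 60), (5, 14), (6, 1)])
v7: WRITE b=30  (b history now [(1, 67), (7, 30)])
READ b @v5: history=[(1, 67), (7, 30)] -> pick v1 -> 67
v8: WRITE a=7  (a history now [(2, 18), (3, 34), (4, 60), (5, 14), (6, 1), (8, 7)])
v9: WRITE a=12  (a history now [(2, 18), (3, 34), (4, 60), (5, 14), (6, 1), (8, 7), (9, 12)])
READ b @v8: history=[(1, 67), (7, 30)] -> pick v7 -> 30
READ b @v3: history=[(1, 67), (7, 30)] -> pick v1 -> 67
v10: WRITE a=19  (a history now [(2, 18), (3, 34), (4, 60), (5, 14), (6, 1), (8, 7), (9, 12), (10, 19)])
v11: WRITE b=25  (b history now [(1, 67), (7, 30), (11, 25)])
READ a @v4: history=[(2, 18), (3, 34), (4, 60), (5, 14), (6, 1), (8, 7), (9, 12), (10, 19)] -> pick v4 -> 60
v12: WRITE a=12  (a history now [(2, 18), (3, 34), (4, 60), (5, 14), (6, 1), (8, 7), (9, 12), (10, 19), (12, 12)])
v13: WRITE b=43  (b history now [(1, 67), (7, 30), (11, 25), (13, 43)])
v14: WRITE b=15  (b history now [(1, 67), (7, 30), (11, 25), (13, 43), (14, 15)])
v15: WRITE b=55  (b history now [(1, 67), (7, 30), (11, 25), (13, 43), (14, 15), (15, 55)])
Read results in order: ['67', '67', '18', '67', '30', '67', '60']
NONE count = 0

Answer: 0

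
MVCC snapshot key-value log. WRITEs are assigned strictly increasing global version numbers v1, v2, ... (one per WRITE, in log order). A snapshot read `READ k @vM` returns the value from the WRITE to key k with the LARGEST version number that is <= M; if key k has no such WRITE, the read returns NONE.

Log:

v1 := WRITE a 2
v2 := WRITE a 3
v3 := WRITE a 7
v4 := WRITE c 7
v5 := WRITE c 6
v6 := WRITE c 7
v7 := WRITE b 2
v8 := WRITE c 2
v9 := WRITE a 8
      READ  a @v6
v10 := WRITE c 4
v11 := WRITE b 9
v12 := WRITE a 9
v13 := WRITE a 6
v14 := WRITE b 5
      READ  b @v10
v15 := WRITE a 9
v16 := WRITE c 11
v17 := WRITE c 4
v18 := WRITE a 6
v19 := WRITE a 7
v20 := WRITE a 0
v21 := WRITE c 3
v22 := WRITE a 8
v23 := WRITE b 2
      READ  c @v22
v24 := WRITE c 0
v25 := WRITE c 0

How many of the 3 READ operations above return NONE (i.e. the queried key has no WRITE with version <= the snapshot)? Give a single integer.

v1: WRITE a=2  (a history now [(1, 2)])
v2: WRITE a=3  (a history now [(1, 2), (2, 3)])
v3: WRITE a=7  (a history now [(1, 2), (2, 3), (3, 7)])
v4: WRITE c=7  (c history now [(4, 7)])
v5: WRITE c=6  (c history now [(4, 7), (5, 6)])
v6: WRITE c=7  (c history now [(4, 7), (5, 6), (6, 7)])
v7: WRITE b=2  (b history now [(7, 2)])
v8: WRITE c=2  (c history now [(4, 7), (5, 6), (6, 7), (8, 2)])
v9: WRITE a=8  (a history now [(1, 2), (2, 3), (3, 7), (9, 8)])
READ a @v6: history=[(1, 2), (2, 3), (3, 7), (9, 8)] -> pick v3 -> 7
v10: WRITE c=4  (c history now [(4, 7), (5, 6), (6, 7), (8, 2), (10, 4)])
v11: WRITE b=9  (b history now [(7, 2), (11, 9)])
v12: WRITE a=9  (a history now [(1, 2), (2, 3), (3, 7), (9, 8), (12, 9)])
v13: WRITE a=6  (a history now [(1, 2), (2, 3), (3, 7), (9, 8), (12, 9), (13, 6)])
v14: WRITE b=5  (b history now [(7, 2), (11, 9), (14, 5)])
READ b @v10: history=[(7, 2), (11, 9), (14, 5)] -> pick v7 -> 2
v15: WRITE a=9  (a history now [(1, 2), (2, 3), (3, 7), (9, 8), (12, 9), (13, 6), (15, 9)])
v16: WRITE c=11  (c history now [(4, 7), (5, 6), (6, 7), (8, 2), (10, 4), (16, 11)])
v17: WRITE c=4  (c history now [(4, 7), (5, 6), (6, 7), (8, 2), (10, 4), (16, 11), (17, 4)])
v18: WRITE a=6  (a history now [(1, 2), (2, 3), (3, 7), (9, 8), (12, 9), (13, 6), (15, 9), (18, 6)])
v19: WRITE a=7  (a history now [(1, 2), (2, 3), (3, 7), (9, 8), (12, 9), (13, 6), (15, 9), (18, 6), (19, 7)])
v20: WRITE a=0  (a history now [(1, 2), (2, 3), (3, 7), (9, 8), (12, 9), (13, 6), (15, 9), (18, 6), (19, 7), (20, 0)])
v21: WRITE c=3  (c history now [(4, 7), (5, 6), (6, 7), (8, 2), (10, 4), (16, 11), (17, 4), (21, 3)])
v22: WRITE a=8  (a history now [(1, 2), (2, 3), (3, 7), (9, 8), (12, 9), (13, 6), (15, 9), (18, 6), (19, 7), (20, 0), (22, 8)])
v23: WRITE b=2  (b history now [(7, 2), (11, 9), (14, 5), (23, 2)])
READ c @v22: history=[(4, 7), (5, 6), (6, 7), (8, 2), (10, 4), (16, 11), (17, 4), (21, 3)] -> pick v21 -> 3
v24: WRITE c=0  (c history now [(4, 7), (5, 6), (6, 7), (8, 2), (10, 4), (16, 11), (17, 4), (21, 3), (24, 0)])
v25: WRITE c=0  (c history now [(4, 7), (5, 6), (6, 7), (8, 2), (10, 4), (16, 11), (17, 4), (21, 3), (24, 0), (25, 0)])
Read results in order: ['7', '2', '3']
NONE count = 0

Answer: 0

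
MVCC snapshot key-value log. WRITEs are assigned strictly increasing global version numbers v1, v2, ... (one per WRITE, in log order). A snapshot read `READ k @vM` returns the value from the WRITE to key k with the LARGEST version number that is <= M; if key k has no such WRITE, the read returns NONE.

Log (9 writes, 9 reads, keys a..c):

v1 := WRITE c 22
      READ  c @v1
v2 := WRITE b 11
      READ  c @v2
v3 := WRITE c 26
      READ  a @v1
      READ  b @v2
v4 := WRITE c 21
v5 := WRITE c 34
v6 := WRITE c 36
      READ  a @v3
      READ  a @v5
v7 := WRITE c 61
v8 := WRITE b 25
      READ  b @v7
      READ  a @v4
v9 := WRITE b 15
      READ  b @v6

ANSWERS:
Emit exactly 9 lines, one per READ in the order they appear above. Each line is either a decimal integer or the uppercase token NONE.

Answer: 22
22
NONE
11
NONE
NONE
11
NONE
11

Derivation:
v1: WRITE c=22  (c history now [(1, 22)])
READ c @v1: history=[(1, 22)] -> pick v1 -> 22
v2: WRITE b=11  (b history now [(2, 11)])
READ c @v2: history=[(1, 22)] -> pick v1 -> 22
v3: WRITE c=26  (c history now [(1, 22), (3, 26)])
READ a @v1: history=[] -> no version <= 1 -> NONE
READ b @v2: history=[(2, 11)] -> pick v2 -> 11
v4: WRITE c=21  (c history now [(1, 22), (3, 26), (4, 21)])
v5: WRITE c=34  (c history now [(1, 22), (3, 26), (4, 21), (5, 34)])
v6: WRITE c=36  (c history now [(1, 22), (3, 26), (4, 21), (5, 34), (6, 36)])
READ a @v3: history=[] -> no version <= 3 -> NONE
READ a @v5: history=[] -> no version <= 5 -> NONE
v7: WRITE c=61  (c history now [(1, 22), (3, 26), (4, 21), (5, 34), (6, 36), (7, 61)])
v8: WRITE b=25  (b history now [(2, 11), (8, 25)])
READ b @v7: history=[(2, 11), (8, 25)] -> pick v2 -> 11
READ a @v4: history=[] -> no version <= 4 -> NONE
v9: WRITE b=15  (b history now [(2, 11), (8, 25), (9, 15)])
READ b @v6: history=[(2, 11), (8, 25), (9, 15)] -> pick v2 -> 11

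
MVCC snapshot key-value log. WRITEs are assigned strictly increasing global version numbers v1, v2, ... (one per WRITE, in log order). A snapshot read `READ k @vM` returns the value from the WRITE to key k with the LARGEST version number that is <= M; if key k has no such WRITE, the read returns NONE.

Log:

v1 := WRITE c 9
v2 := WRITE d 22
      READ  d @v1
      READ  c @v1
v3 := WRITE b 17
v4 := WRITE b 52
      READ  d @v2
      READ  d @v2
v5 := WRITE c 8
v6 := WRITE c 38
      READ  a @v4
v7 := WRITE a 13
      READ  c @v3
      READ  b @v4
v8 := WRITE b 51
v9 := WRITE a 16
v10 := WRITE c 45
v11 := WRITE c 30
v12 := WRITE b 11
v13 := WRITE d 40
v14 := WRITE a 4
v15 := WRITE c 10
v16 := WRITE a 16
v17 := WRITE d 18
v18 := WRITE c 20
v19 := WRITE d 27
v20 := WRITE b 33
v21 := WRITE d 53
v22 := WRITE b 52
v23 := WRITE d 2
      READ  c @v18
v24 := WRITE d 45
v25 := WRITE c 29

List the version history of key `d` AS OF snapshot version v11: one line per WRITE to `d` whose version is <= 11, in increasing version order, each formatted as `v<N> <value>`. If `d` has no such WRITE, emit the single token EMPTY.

Answer: v2 22

Derivation:
Scan writes for key=d with version <= 11:
  v1 WRITE c 9 -> skip
  v2 WRITE d 22 -> keep
  v3 WRITE b 17 -> skip
  v4 WRITE b 52 -> skip
  v5 WRITE c 8 -> skip
  v6 WRITE c 38 -> skip
  v7 WRITE a 13 -> skip
  v8 WRITE b 51 -> skip
  v9 WRITE a 16 -> skip
  v10 WRITE c 45 -> skip
  v11 WRITE c 30 -> skip
  v12 WRITE b 11 -> skip
  v13 WRITE d 40 -> drop (> snap)
  v14 WRITE a 4 -> skip
  v15 WRITE c 10 -> skip
  v16 WRITE a 16 -> skip
  v17 WRITE d 18 -> drop (> snap)
  v18 WRITE c 20 -> skip
  v19 WRITE d 27 -> drop (> snap)
  v20 WRITE b 33 -> skip
  v21 WRITE d 53 -> drop (> snap)
  v22 WRITE b 52 -> skip
  v23 WRITE d 2 -> drop (> snap)
  v24 WRITE d 45 -> drop (> snap)
  v25 WRITE c 29 -> skip
Collected: [(2, 22)]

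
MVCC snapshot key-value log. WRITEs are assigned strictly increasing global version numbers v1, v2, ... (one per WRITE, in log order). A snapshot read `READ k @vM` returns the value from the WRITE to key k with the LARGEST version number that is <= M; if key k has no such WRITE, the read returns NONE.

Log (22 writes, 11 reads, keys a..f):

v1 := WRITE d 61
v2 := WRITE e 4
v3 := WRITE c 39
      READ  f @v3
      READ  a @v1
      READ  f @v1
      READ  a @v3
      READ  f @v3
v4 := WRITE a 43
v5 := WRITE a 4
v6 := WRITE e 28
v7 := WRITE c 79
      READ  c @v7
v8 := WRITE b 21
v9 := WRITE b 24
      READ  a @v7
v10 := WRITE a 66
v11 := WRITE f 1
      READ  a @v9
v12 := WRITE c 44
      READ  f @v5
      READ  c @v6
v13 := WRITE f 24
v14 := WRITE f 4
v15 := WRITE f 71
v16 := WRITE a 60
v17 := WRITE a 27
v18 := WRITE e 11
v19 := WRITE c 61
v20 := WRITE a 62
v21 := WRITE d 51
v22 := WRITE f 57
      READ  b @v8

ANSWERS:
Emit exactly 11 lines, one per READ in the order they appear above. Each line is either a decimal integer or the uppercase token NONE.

Answer: NONE
NONE
NONE
NONE
NONE
79
4
4
NONE
39
21

Derivation:
v1: WRITE d=61  (d history now [(1, 61)])
v2: WRITE e=4  (e history now [(2, 4)])
v3: WRITE c=39  (c history now [(3, 39)])
READ f @v3: history=[] -> no version <= 3 -> NONE
READ a @v1: history=[] -> no version <= 1 -> NONE
READ f @v1: history=[] -> no version <= 1 -> NONE
READ a @v3: history=[] -> no version <= 3 -> NONE
READ f @v3: history=[] -> no version <= 3 -> NONE
v4: WRITE a=43  (a history now [(4, 43)])
v5: WRITE a=4  (a history now [(4, 43), (5, 4)])
v6: WRITE e=28  (e history now [(2, 4), (6, 28)])
v7: WRITE c=79  (c history now [(3, 39), (7, 79)])
READ c @v7: history=[(3, 39), (7, 79)] -> pick v7 -> 79
v8: WRITE b=21  (b history now [(8, 21)])
v9: WRITE b=24  (b history now [(8, 21), (9, 24)])
READ a @v7: history=[(4, 43), (5, 4)] -> pick v5 -> 4
v10: WRITE a=66  (a history now [(4, 43), (5, 4), (10, 66)])
v11: WRITE f=1  (f history now [(11, 1)])
READ a @v9: history=[(4, 43), (5, 4), (10, 66)] -> pick v5 -> 4
v12: WRITE c=44  (c history now [(3, 39), (7, 79), (12, 44)])
READ f @v5: history=[(11, 1)] -> no version <= 5 -> NONE
READ c @v6: history=[(3, 39), (7, 79), (12, 44)] -> pick v3 -> 39
v13: WRITE f=24  (f history now [(11, 1), (13, 24)])
v14: WRITE f=4  (f history now [(11, 1), (13, 24), (14, 4)])
v15: WRITE f=71  (f history now [(11, 1), (13, 24), (14, 4), (15, 71)])
v16: WRITE a=60  (a history now [(4, 43), (5, 4), (10, 66), (16, 60)])
v17: WRITE a=27  (a history now [(4, 43), (5, 4), (10, 66), (16, 60), (17, 27)])
v18: WRITE e=11  (e history now [(2, 4), (6, 28), (18, 11)])
v19: WRITE c=61  (c history now [(3, 39), (7, 79), (12, 44), (19, 61)])
v20: WRITE a=62  (a history now [(4, 43), (5, 4), (10, 66), (16, 60), (17, 27), (20, 62)])
v21: WRITE d=51  (d history now [(1, 61), (21, 51)])
v22: WRITE f=57  (f history now [(11, 1), (13, 24), (14, 4), (15, 71), (22, 57)])
READ b @v8: history=[(8, 21), (9, 24)] -> pick v8 -> 21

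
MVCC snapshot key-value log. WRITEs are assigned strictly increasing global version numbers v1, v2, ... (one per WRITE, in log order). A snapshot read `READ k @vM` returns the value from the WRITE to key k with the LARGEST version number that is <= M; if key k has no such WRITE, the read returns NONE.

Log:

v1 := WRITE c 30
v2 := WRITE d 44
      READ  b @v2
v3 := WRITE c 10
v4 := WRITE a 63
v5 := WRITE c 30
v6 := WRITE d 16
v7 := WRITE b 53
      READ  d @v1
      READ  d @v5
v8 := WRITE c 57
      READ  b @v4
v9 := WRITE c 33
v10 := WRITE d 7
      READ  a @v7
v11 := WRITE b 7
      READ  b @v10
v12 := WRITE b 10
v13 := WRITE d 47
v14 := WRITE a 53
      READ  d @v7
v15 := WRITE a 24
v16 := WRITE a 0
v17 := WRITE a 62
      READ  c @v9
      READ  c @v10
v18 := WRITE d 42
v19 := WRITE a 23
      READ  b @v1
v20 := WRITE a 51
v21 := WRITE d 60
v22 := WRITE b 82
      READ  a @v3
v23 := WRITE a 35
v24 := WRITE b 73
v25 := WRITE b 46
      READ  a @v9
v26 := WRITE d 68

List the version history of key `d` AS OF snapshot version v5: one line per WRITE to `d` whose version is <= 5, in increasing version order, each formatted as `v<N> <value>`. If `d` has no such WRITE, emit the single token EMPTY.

Answer: v2 44

Derivation:
Scan writes for key=d with version <= 5:
  v1 WRITE c 30 -> skip
  v2 WRITE d 44 -> keep
  v3 WRITE c 10 -> skip
  v4 WRITE a 63 -> skip
  v5 WRITE c 30 -> skip
  v6 WRITE d 16 -> drop (> snap)
  v7 WRITE b 53 -> skip
  v8 WRITE c 57 -> skip
  v9 WRITE c 33 -> skip
  v10 WRITE d 7 -> drop (> snap)
  v11 WRITE b 7 -> skip
  v12 WRITE b 10 -> skip
  v13 WRITE d 47 -> drop (> snap)
  v14 WRITE a 53 -> skip
  v15 WRITE a 24 -> skip
  v16 WRITE a 0 -> skip
  v17 WRITE a 62 -> skip
  v18 WRITE d 42 -> drop (> snap)
  v19 WRITE a 23 -> skip
  v20 WRITE a 51 -> skip
  v21 WRITE d 60 -> drop (> snap)
  v22 WRITE b 82 -> skip
  v23 WRITE a 35 -> skip
  v24 WRITE b 73 -> skip
  v25 WRITE b 46 -> skip
  v26 WRITE d 68 -> drop (> snap)
Collected: [(2, 44)]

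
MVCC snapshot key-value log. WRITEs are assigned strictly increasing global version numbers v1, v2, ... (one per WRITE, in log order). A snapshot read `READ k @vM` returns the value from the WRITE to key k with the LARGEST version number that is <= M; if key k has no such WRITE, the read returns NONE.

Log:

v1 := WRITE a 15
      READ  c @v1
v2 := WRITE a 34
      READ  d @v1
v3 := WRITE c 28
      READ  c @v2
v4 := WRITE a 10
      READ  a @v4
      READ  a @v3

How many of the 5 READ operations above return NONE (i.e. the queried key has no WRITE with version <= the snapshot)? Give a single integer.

Answer: 3

Derivation:
v1: WRITE a=15  (a history now [(1, 15)])
READ c @v1: history=[] -> no version <= 1 -> NONE
v2: WRITE a=34  (a history now [(1, 15), (2, 34)])
READ d @v1: history=[] -> no version <= 1 -> NONE
v3: WRITE c=28  (c history now [(3, 28)])
READ c @v2: history=[(3, 28)] -> no version <= 2 -> NONE
v4: WRITE a=10  (a history now [(1, 15), (2, 34), (4, 10)])
READ a @v4: history=[(1, 15), (2, 34), (4, 10)] -> pick v4 -> 10
READ a @v3: history=[(1, 15), (2, 34), (4, 10)] -> pick v2 -> 34
Read results in order: ['NONE', 'NONE', 'NONE', '10', '34']
NONE count = 3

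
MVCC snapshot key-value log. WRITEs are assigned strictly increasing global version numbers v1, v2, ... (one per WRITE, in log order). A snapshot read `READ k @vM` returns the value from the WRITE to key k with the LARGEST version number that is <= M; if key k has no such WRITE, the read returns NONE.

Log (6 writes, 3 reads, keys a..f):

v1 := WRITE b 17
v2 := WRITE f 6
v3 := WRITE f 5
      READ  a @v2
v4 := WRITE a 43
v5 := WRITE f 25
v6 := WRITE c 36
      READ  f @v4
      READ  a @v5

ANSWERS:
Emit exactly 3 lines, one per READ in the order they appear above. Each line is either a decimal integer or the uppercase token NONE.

Answer: NONE
5
43

Derivation:
v1: WRITE b=17  (b history now [(1, 17)])
v2: WRITE f=6  (f history now [(2, 6)])
v3: WRITE f=5  (f history now [(2, 6), (3, 5)])
READ a @v2: history=[] -> no version <= 2 -> NONE
v4: WRITE a=43  (a history now [(4, 43)])
v5: WRITE f=25  (f history now [(2, 6), (3, 5), (5, 25)])
v6: WRITE c=36  (c history now [(6, 36)])
READ f @v4: history=[(2, 6), (3, 5), (5, 25)] -> pick v3 -> 5
READ a @v5: history=[(4, 43)] -> pick v4 -> 43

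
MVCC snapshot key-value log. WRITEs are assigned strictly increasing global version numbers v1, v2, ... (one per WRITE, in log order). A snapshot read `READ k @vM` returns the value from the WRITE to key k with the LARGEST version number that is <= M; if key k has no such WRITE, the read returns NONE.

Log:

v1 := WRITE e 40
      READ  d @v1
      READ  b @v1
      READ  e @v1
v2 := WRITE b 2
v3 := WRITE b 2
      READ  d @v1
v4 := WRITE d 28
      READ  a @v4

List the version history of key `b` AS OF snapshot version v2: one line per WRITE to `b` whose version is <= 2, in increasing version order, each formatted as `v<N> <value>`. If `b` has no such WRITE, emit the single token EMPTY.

Answer: v2 2

Derivation:
Scan writes for key=b with version <= 2:
  v1 WRITE e 40 -> skip
  v2 WRITE b 2 -> keep
  v3 WRITE b 2 -> drop (> snap)
  v4 WRITE d 28 -> skip
Collected: [(2, 2)]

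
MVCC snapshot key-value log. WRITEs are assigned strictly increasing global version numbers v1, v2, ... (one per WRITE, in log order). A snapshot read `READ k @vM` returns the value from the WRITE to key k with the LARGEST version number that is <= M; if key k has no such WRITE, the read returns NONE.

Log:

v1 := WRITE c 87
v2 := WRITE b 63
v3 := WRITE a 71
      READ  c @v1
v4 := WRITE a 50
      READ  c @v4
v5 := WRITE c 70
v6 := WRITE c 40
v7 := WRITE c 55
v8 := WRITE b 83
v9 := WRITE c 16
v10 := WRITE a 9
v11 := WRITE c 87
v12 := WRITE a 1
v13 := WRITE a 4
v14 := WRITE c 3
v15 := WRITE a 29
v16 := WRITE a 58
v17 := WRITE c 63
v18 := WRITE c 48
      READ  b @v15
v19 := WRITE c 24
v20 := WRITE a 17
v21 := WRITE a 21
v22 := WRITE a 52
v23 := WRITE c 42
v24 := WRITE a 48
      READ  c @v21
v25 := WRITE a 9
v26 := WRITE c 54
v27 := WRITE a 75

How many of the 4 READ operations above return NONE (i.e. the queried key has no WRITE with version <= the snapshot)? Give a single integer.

Answer: 0

Derivation:
v1: WRITE c=87  (c history now [(1, 87)])
v2: WRITE b=63  (b history now [(2, 63)])
v3: WRITE a=71  (a history now [(3, 71)])
READ c @v1: history=[(1, 87)] -> pick v1 -> 87
v4: WRITE a=50  (a history now [(3, 71), (4, 50)])
READ c @v4: history=[(1, 87)] -> pick v1 -> 87
v5: WRITE c=70  (c history now [(1, 87), (5, 70)])
v6: WRITE c=40  (c history now [(1, 87), (5, 70), (6, 40)])
v7: WRITE c=55  (c history now [(1, 87), (5, 70), (6, 40), (7, 55)])
v8: WRITE b=83  (b history now [(2, 63), (8, 83)])
v9: WRITE c=16  (c history now [(1, 87), (5, 70), (6, 40), (7, 55), (9, 16)])
v10: WRITE a=9  (a history now [(3, 71), (4, 50), (10, 9)])
v11: WRITE c=87  (c history now [(1, 87), (5, 70), (6, 40), (7, 55), (9, 16), (11, 87)])
v12: WRITE a=1  (a history now [(3, 71), (4, 50), (10, 9), (12, 1)])
v13: WRITE a=4  (a history now [(3, 71), (4, 50), (10, 9), (12, 1), (13, 4)])
v14: WRITE c=3  (c history now [(1, 87), (5, 70), (6, 40), (7, 55), (9, 16), (11, 87), (14, 3)])
v15: WRITE a=29  (a history now [(3, 71), (4, 50), (10, 9), (12, 1), (13, 4), (15, 29)])
v16: WRITE a=58  (a history now [(3, 71), (4, 50), (10, 9), (12, 1), (13, 4), (15, 29), (16, 58)])
v17: WRITE c=63  (c history now [(1, 87), (5, 70), (6, 40), (7, 55), (9, 16), (11, 87), (14, 3), (17, 63)])
v18: WRITE c=48  (c history now [(1, 87), (5, 70), (6, 40), (7, 55), (9, 16), (11, 87), (14, 3), (17, 63), (18, 48)])
READ b @v15: history=[(2, 63), (8, 83)] -> pick v8 -> 83
v19: WRITE c=24  (c history now [(1, 87), (5, 70), (6, 40), (7, 55), (9, 16), (11, 87), (14, 3), (17, 63), (18, 48), (19, 24)])
v20: WRITE a=17  (a history now [(3, 71), (4, 50), (10, 9), (12, 1), (13, 4), (15, 29), (16, 58), (20, 17)])
v21: WRITE a=21  (a history now [(3, 71), (4, 50), (10, 9), (12, 1), (13, 4), (15, 29), (16, 58), (20, 17), (21, 21)])
v22: WRITE a=52  (a history now [(3, 71), (4, 50), (10, 9), (12, 1), (13, 4), (15, 29), (16, 58), (20, 17), (21, 21), (22, 52)])
v23: WRITE c=42  (c history now [(1, 87), (5, 70), (6, 40), (7, 55), (9, 16), (11, 87), (14, 3), (17, 63), (18, 48), (19, 24), (23, 42)])
v24: WRITE a=48  (a history now [(3, 71), (4, 50), (10, 9), (12, 1), (13, 4), (15, 29), (16, 58), (20, 17), (21, 21), (22, 52), (24, 48)])
READ c @v21: history=[(1, 87), (5, 70), (6, 40), (7, 55), (9, 16), (11, 87), (14, 3), (17, 63), (18, 48), (19, 24), (23, 42)] -> pick v19 -> 24
v25: WRITE a=9  (a history now [(3, 71), (4, 50), (10, 9), (12, 1), (13, 4), (15, 29), (16, 58), (20, 17), (21, 21), (22, 52), (24, 48), (25, 9)])
v26: WRITE c=54  (c history now [(1, 87), (5, 70), (6, 40), (7, 55), (9, 16), (11, 87), (14, 3), (17, 63), (18, 48), (19, 24), (23, 42), (26, 54)])
v27: WRITE a=75  (a history now [(3, 71), (4, 50), (10, 9), (12, 1), (13, 4), (15, 29), (16, 58), (20, 17), (21, 21), (22, 52), (24, 48), (25, 9), (27, 75)])
Read results in order: ['87', '87', '83', '24']
NONE count = 0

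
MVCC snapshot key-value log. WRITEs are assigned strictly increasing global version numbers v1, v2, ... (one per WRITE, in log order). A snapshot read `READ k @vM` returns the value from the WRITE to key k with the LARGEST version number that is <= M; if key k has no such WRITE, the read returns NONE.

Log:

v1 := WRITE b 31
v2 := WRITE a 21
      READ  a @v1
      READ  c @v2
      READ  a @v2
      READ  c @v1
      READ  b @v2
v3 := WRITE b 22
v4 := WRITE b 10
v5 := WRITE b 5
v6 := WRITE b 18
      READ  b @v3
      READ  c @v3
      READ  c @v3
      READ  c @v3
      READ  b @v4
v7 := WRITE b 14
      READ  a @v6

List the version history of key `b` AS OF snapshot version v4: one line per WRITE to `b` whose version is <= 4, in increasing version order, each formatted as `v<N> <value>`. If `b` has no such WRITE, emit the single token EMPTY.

Answer: v1 31
v3 22
v4 10

Derivation:
Scan writes for key=b with version <= 4:
  v1 WRITE b 31 -> keep
  v2 WRITE a 21 -> skip
  v3 WRITE b 22 -> keep
  v4 WRITE b 10 -> keep
  v5 WRITE b 5 -> drop (> snap)
  v6 WRITE b 18 -> drop (> snap)
  v7 WRITE b 14 -> drop (> snap)
Collected: [(1, 31), (3, 22), (4, 10)]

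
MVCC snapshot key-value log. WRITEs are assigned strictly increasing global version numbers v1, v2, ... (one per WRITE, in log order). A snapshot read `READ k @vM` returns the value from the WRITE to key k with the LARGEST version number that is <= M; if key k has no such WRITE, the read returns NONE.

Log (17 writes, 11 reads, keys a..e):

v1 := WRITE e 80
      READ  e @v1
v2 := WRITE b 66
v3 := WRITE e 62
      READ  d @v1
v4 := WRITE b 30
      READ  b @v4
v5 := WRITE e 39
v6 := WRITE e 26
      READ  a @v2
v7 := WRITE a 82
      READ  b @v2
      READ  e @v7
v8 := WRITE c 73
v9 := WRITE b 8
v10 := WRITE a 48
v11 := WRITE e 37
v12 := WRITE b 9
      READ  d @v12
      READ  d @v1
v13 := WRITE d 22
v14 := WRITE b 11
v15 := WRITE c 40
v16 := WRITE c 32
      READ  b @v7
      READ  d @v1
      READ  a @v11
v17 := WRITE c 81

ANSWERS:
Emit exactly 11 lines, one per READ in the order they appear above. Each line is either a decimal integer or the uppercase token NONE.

Answer: 80
NONE
30
NONE
66
26
NONE
NONE
30
NONE
48

Derivation:
v1: WRITE e=80  (e history now [(1, 80)])
READ e @v1: history=[(1, 80)] -> pick v1 -> 80
v2: WRITE b=66  (b history now [(2, 66)])
v3: WRITE e=62  (e history now [(1, 80), (3, 62)])
READ d @v1: history=[] -> no version <= 1 -> NONE
v4: WRITE b=30  (b history now [(2, 66), (4, 30)])
READ b @v4: history=[(2, 66), (4, 30)] -> pick v4 -> 30
v5: WRITE e=39  (e history now [(1, 80), (3, 62), (5, 39)])
v6: WRITE e=26  (e history now [(1, 80), (3, 62), (5, 39), (6, 26)])
READ a @v2: history=[] -> no version <= 2 -> NONE
v7: WRITE a=82  (a history now [(7, 82)])
READ b @v2: history=[(2, 66), (4, 30)] -> pick v2 -> 66
READ e @v7: history=[(1, 80), (3, 62), (5, 39), (6, 26)] -> pick v6 -> 26
v8: WRITE c=73  (c history now [(8, 73)])
v9: WRITE b=8  (b history now [(2, 66), (4, 30), (9, 8)])
v10: WRITE a=48  (a history now [(7, 82), (10, 48)])
v11: WRITE e=37  (e history now [(1, 80), (3, 62), (5, 39), (6, 26), (11, 37)])
v12: WRITE b=9  (b history now [(2, 66), (4, 30), (9, 8), (12, 9)])
READ d @v12: history=[] -> no version <= 12 -> NONE
READ d @v1: history=[] -> no version <= 1 -> NONE
v13: WRITE d=22  (d history now [(13, 22)])
v14: WRITE b=11  (b history now [(2, 66), (4, 30), (9, 8), (12, 9), (14, 11)])
v15: WRITE c=40  (c history now [(8, 73), (15, 40)])
v16: WRITE c=32  (c history now [(8, 73), (15, 40), (16, 32)])
READ b @v7: history=[(2, 66), (4, 30), (9, 8), (12, 9), (14, 11)] -> pick v4 -> 30
READ d @v1: history=[(13, 22)] -> no version <= 1 -> NONE
READ a @v11: history=[(7, 82), (10, 48)] -> pick v10 -> 48
v17: WRITE c=81  (c history now [(8, 73), (15, 40), (16, 32), (17, 81)])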